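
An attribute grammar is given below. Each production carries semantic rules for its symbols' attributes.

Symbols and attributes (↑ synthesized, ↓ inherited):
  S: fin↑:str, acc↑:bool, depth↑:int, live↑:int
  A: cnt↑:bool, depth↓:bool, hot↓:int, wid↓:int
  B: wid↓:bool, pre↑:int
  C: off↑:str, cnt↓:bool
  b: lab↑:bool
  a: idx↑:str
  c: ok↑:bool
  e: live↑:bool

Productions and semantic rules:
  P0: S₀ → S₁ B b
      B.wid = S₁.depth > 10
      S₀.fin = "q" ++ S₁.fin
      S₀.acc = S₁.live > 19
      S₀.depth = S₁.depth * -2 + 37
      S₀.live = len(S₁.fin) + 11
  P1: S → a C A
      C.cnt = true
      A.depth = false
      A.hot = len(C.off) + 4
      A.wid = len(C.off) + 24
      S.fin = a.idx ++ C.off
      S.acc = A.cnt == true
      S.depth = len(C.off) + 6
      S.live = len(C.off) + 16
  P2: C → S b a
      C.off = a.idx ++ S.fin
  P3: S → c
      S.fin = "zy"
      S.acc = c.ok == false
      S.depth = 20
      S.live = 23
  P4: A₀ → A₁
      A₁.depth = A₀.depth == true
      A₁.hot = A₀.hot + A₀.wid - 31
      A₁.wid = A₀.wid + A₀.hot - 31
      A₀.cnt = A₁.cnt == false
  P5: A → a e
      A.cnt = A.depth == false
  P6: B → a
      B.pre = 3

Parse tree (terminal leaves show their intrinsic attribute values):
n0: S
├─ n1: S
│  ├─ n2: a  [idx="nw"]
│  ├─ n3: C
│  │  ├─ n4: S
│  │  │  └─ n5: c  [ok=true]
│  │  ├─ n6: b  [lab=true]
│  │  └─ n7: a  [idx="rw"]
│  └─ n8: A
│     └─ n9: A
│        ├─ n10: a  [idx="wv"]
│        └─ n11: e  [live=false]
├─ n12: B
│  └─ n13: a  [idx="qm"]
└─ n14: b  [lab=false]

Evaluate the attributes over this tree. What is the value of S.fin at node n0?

"qnwrwzy"

1. n2.idx = "nw"  [terminal]
2. n3.cnt = true  [true]
3. n5.ok = true  [terminal]
4. n4.fin = "zy"  ["zy"]
5. n4.acc = false  [c.ok == false]
6. n4.depth = 20  [20]
7. n4.live = 23  [23]
8. n6.lab = true  [terminal]
9. n7.idx = "rw"  [terminal]
10. n3.off = "rwzy"  [a.idx ++ S.fin]
11. n8.depth = false  [false]
12. n8.hot = 8  [len(C.off) + 4]
13. n8.wid = 28  [len(C.off) + 24]
14. n9.depth = false  [A₀.depth == true]
15. n9.hot = 5  [A₀.hot + A₀.wid - 31]
16. n9.wid = 5  [A₀.wid + A₀.hot - 31]
17. n10.idx = "wv"  [terminal]
18. n11.live = false  [terminal]
19. n9.cnt = true  [A.depth == false]
20. n8.cnt = false  [A₁.cnt == false]
21. n1.fin = "nwrwzy"  [a.idx ++ C.off]
22. n1.acc = false  [A.cnt == true]
23. n1.depth = 10  [len(C.off) + 6]
24. n1.live = 20  [len(C.off) + 16]
25. n12.wid = false  [S₁.depth > 10]
26. n13.idx = "qm"  [terminal]
27. n12.pre = 3  [3]
28. n14.lab = false  [terminal]
29. n0.fin = "qnwrwzy"  ["q" ++ S₁.fin]
30. n0.acc = true  [S₁.live > 19]
31. n0.depth = 17  [S₁.depth * -2 + 37]
32. n0.live = 17  [len(S₁.fin) + 11]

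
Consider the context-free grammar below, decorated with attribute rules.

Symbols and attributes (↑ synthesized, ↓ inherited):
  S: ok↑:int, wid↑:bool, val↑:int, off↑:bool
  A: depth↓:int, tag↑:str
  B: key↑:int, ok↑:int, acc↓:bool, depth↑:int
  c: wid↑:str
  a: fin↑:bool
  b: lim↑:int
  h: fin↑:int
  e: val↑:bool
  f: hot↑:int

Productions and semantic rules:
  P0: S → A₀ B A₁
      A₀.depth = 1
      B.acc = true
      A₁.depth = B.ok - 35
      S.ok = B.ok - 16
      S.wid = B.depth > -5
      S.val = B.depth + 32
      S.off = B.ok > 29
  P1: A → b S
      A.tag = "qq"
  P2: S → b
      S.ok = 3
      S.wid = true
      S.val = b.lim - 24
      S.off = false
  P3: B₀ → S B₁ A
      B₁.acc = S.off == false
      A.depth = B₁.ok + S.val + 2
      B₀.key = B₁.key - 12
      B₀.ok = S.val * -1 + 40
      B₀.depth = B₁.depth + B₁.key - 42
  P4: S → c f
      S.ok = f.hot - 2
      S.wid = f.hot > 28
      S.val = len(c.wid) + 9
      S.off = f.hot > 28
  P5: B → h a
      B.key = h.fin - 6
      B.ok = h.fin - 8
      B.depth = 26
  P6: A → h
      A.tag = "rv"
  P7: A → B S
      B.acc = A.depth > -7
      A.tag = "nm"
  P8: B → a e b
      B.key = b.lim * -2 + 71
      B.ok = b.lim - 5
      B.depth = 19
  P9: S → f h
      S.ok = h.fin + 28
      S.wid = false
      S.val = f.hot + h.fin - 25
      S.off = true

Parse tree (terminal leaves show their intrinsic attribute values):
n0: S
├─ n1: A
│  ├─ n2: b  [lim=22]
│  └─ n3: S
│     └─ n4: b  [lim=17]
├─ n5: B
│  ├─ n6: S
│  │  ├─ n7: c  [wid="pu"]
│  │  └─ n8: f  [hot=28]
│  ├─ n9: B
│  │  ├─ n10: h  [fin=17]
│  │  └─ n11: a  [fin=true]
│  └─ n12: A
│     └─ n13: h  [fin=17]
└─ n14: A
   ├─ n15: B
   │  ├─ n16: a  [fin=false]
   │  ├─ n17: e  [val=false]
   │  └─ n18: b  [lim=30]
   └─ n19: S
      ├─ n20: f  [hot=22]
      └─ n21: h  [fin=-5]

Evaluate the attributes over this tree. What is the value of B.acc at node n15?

true

1. n1.depth = 1  [1]
2. n2.lim = 22  [terminal]
3. n4.lim = 17  [terminal]
4. n3.ok = 3  [3]
5. n3.wid = true  [true]
6. n3.val = -7  [b.lim - 24]
7. n3.off = false  [false]
8. n1.tag = "qq"  ["qq"]
9. n5.acc = true  [true]
10. n7.wid = "pu"  [terminal]
11. n8.hot = 28  [terminal]
12. n6.ok = 26  [f.hot - 2]
13. n6.wid = false  [f.hot > 28]
14. n6.val = 11  [len(c.wid) + 9]
15. n6.off = false  [f.hot > 28]
16. n9.acc = true  [S.off == false]
17. n10.fin = 17  [terminal]
18. n11.fin = true  [terminal]
19. n9.key = 11  [h.fin - 6]
20. n9.ok = 9  [h.fin - 8]
21. n9.depth = 26  [26]
22. n12.depth = 22  [B₁.ok + S.val + 2]
23. n13.fin = 17  [terminal]
24. n12.tag = "rv"  ["rv"]
25. n5.key = -1  [B₁.key - 12]
26. n5.ok = 29  [S.val * -1 + 40]
27. n5.depth = -5  [B₁.depth + B₁.key - 42]
28. n14.depth = -6  [B.ok - 35]
29. n15.acc = true  [A.depth > -7]
30. n16.fin = false  [terminal]
31. n17.val = false  [terminal]
32. n18.lim = 30  [terminal]
33. n15.key = 11  [b.lim * -2 + 71]
34. n15.ok = 25  [b.lim - 5]
35. n15.depth = 19  [19]
36. n20.hot = 22  [terminal]
37. n21.fin = -5  [terminal]
38. n19.ok = 23  [h.fin + 28]
39. n19.wid = false  [false]
40. n19.val = -8  [f.hot + h.fin - 25]
41. n19.off = true  [true]
42. n14.tag = "nm"  ["nm"]
43. n0.ok = 13  [B.ok - 16]
44. n0.wid = false  [B.depth > -5]
45. n0.val = 27  [B.depth + 32]
46. n0.off = false  [B.ok > 29]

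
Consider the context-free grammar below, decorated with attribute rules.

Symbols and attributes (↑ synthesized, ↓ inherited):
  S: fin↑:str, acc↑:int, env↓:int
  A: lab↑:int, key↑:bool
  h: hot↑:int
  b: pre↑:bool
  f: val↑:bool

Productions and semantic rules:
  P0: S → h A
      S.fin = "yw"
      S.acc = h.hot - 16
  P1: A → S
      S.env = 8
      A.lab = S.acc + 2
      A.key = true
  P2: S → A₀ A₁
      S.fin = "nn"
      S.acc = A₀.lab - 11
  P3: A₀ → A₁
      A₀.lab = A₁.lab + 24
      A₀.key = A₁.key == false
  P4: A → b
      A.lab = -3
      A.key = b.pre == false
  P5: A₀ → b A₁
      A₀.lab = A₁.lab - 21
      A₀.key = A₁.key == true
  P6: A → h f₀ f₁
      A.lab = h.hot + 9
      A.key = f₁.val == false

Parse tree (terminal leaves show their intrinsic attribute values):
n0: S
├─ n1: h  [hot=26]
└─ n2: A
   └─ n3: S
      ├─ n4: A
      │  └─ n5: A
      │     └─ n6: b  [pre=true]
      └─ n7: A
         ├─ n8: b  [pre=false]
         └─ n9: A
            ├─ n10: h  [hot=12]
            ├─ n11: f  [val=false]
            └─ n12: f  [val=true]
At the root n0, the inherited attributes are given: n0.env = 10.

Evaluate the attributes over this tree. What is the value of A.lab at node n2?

12

1. n0.env = 10  [given at root]
2. n1.hot = 26  [terminal]
3. n3.env = 8  [8]
4. n6.pre = true  [terminal]
5. n5.lab = -3  [-3]
6. n5.key = false  [b.pre == false]
7. n4.lab = 21  [A₁.lab + 24]
8. n4.key = true  [A₁.key == false]
9. n8.pre = false  [terminal]
10. n10.hot = 12  [terminal]
11. n11.val = false  [terminal]
12. n12.val = true  [terminal]
13. n9.lab = 21  [h.hot + 9]
14. n9.key = false  [f₁.val == false]
15. n7.lab = 0  [A₁.lab - 21]
16. n7.key = false  [A₁.key == true]
17. n3.fin = "nn"  ["nn"]
18. n3.acc = 10  [A₀.lab - 11]
19. n2.lab = 12  [S.acc + 2]
20. n2.key = true  [true]
21. n0.fin = "yw"  ["yw"]
22. n0.acc = 10  [h.hot - 16]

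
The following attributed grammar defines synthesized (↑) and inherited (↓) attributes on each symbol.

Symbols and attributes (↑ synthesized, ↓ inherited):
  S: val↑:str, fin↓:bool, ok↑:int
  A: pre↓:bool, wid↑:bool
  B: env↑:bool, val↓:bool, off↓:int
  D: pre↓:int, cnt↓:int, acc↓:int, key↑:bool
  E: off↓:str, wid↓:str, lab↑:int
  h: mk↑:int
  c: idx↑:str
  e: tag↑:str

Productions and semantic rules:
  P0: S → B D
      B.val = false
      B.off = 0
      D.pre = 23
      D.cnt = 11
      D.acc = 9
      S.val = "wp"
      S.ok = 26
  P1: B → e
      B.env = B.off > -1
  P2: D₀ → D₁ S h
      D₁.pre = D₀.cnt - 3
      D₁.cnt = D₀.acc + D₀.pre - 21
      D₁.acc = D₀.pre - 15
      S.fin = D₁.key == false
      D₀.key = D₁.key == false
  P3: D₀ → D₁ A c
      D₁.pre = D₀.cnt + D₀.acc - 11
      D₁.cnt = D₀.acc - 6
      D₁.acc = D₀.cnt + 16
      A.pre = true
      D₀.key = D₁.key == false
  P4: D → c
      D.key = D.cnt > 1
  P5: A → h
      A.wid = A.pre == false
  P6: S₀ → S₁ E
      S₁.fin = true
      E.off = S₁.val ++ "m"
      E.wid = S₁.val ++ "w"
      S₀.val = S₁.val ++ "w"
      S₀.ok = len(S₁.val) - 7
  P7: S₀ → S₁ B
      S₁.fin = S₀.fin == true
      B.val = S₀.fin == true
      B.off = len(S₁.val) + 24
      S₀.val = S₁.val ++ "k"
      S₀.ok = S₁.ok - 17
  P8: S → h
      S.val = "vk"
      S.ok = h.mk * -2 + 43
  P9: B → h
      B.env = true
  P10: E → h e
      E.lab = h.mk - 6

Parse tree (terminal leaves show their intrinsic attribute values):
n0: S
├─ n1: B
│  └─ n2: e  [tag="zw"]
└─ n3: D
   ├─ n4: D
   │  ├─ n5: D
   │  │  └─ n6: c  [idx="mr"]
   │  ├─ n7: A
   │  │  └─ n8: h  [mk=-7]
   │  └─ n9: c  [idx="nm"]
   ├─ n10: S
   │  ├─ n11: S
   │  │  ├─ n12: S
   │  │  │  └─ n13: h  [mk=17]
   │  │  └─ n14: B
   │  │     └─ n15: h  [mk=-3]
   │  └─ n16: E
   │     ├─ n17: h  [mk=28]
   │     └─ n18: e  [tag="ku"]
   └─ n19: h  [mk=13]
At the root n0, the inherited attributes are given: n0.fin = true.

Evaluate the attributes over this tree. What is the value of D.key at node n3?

true

1. n0.fin = true  [given at root]
2. n1.val = false  [false]
3. n1.off = 0  [0]
4. n2.tag = "zw"  [terminal]
5. n1.env = true  [B.off > -1]
6. n3.pre = 23  [23]
7. n3.cnt = 11  [11]
8. n3.acc = 9  [9]
9. n4.pre = 8  [D₀.cnt - 3]
10. n4.cnt = 11  [D₀.acc + D₀.pre - 21]
11. n4.acc = 8  [D₀.pre - 15]
12. n5.pre = 8  [D₀.cnt + D₀.acc - 11]
13. n5.cnt = 2  [D₀.acc - 6]
14. n5.acc = 27  [D₀.cnt + 16]
15. n6.idx = "mr"  [terminal]
16. n5.key = true  [D.cnt > 1]
17. n7.pre = true  [true]
18. n8.mk = -7  [terminal]
19. n7.wid = false  [A.pre == false]
20. n9.idx = "nm"  [terminal]
21. n4.key = false  [D₁.key == false]
22. n10.fin = true  [D₁.key == false]
23. n11.fin = true  [true]
24. n12.fin = true  [S₀.fin == true]
25. n13.mk = 17  [terminal]
26. n12.val = "vk"  ["vk"]
27. n12.ok = 9  [h.mk * -2 + 43]
28. n14.val = true  [S₀.fin == true]
29. n14.off = 26  [len(S₁.val) + 24]
30. n15.mk = -3  [terminal]
31. n14.env = true  [true]
32. n11.val = "vkk"  [S₁.val ++ "k"]
33. n11.ok = -8  [S₁.ok - 17]
34. n16.off = "vkkm"  [S₁.val ++ "m"]
35. n16.wid = "vkkw"  [S₁.val ++ "w"]
36. n17.mk = 28  [terminal]
37. n18.tag = "ku"  [terminal]
38. n16.lab = 22  [h.mk - 6]
39. n10.val = "vkkw"  [S₁.val ++ "w"]
40. n10.ok = -4  [len(S₁.val) - 7]
41. n19.mk = 13  [terminal]
42. n3.key = true  [D₁.key == false]
43. n0.val = "wp"  ["wp"]
44. n0.ok = 26  [26]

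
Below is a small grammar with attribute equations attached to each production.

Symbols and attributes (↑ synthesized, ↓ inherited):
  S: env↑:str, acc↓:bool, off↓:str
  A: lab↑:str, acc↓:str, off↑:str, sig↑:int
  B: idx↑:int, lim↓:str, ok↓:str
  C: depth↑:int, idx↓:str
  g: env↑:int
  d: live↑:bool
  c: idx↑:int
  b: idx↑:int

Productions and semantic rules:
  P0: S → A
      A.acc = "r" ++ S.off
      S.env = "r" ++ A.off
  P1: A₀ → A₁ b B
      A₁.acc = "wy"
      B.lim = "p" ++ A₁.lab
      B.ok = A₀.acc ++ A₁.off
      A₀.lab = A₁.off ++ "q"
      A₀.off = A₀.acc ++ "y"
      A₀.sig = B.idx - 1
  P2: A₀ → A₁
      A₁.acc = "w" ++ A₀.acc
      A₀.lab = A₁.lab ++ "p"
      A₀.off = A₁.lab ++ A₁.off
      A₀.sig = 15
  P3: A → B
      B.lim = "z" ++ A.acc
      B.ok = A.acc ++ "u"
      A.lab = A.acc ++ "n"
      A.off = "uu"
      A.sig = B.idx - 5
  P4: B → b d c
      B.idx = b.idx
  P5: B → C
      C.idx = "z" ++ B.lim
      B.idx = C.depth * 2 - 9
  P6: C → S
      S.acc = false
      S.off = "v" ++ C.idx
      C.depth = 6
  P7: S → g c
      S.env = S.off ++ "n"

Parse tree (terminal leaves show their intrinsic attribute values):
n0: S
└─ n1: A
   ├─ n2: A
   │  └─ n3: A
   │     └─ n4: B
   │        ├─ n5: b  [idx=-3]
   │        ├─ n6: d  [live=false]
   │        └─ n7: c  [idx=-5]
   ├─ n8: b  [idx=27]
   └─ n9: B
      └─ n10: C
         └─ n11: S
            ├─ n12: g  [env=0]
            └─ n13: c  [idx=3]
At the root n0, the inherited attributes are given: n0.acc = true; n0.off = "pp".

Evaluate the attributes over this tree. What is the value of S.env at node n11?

1. n0.acc = true  [given at root]
2. n0.off = "pp"  [given at root]
3. n1.acc = "rpp"  ["r" ++ S.off]
4. n2.acc = "wy"  ["wy"]
5. n3.acc = "wwy"  ["w" ++ A₀.acc]
6. n4.lim = "zwwy"  ["z" ++ A.acc]
7. n4.ok = "wwyu"  [A.acc ++ "u"]
8. n5.idx = -3  [terminal]
9. n6.live = false  [terminal]
10. n7.idx = -5  [terminal]
11. n4.idx = -3  [b.idx]
12. n3.lab = "wwyn"  [A.acc ++ "n"]
13. n3.off = "uu"  ["uu"]
14. n3.sig = -8  [B.idx - 5]
15. n2.lab = "wwynp"  [A₁.lab ++ "p"]
16. n2.off = "wwynuu"  [A₁.lab ++ A₁.off]
17. n2.sig = 15  [15]
18. n8.idx = 27  [terminal]
19. n9.lim = "pwwynp"  ["p" ++ A₁.lab]
20. n9.ok = "rppwwynuu"  [A₀.acc ++ A₁.off]
21. n10.idx = "zpwwynp"  ["z" ++ B.lim]
22. n11.acc = false  [false]
23. n11.off = "vzpwwynp"  ["v" ++ C.idx]
24. n12.env = 0  [terminal]
25. n13.idx = 3  [terminal]
26. n11.env = "vzpwwynpn"  [S.off ++ "n"]
27. n10.depth = 6  [6]
28. n9.idx = 3  [C.depth * 2 - 9]
29. n1.lab = "wwynuuq"  [A₁.off ++ "q"]
30. n1.off = "rppy"  [A₀.acc ++ "y"]
31. n1.sig = 2  [B.idx - 1]
32. n0.env = "rrppy"  ["r" ++ A.off]

"vzpwwynpn"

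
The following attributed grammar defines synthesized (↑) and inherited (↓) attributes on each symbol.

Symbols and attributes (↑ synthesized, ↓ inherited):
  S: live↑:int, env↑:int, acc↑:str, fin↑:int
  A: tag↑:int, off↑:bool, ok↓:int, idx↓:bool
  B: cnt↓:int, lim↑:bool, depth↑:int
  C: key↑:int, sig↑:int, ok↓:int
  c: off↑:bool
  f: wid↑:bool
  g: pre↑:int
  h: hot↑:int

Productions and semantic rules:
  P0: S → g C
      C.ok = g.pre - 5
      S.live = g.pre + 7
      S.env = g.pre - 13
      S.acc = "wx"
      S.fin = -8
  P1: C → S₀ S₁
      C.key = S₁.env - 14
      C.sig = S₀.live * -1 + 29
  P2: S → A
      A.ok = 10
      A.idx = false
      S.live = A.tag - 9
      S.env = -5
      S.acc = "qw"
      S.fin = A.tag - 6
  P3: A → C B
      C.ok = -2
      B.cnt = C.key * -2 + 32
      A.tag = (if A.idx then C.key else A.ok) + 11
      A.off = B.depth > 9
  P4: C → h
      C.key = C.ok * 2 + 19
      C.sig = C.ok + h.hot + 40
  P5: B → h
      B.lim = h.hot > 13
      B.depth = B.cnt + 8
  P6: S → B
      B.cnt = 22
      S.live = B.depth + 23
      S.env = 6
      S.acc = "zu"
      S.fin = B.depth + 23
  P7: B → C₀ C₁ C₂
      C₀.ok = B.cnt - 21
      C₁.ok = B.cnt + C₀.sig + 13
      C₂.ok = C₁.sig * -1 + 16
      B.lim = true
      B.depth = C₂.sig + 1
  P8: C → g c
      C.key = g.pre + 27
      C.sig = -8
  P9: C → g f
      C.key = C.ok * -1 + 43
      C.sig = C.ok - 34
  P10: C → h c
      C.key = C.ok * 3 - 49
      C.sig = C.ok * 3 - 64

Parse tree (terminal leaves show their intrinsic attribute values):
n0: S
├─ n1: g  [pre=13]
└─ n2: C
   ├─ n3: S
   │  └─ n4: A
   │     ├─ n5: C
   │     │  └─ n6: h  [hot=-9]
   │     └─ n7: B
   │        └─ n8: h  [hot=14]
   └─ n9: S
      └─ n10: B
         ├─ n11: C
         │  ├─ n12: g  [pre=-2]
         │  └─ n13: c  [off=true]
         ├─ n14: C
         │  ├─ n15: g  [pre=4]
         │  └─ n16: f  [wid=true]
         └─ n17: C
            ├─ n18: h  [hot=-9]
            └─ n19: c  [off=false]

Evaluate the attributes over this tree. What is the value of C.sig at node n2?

17

1. n1.pre = 13  [terminal]
2. n2.ok = 8  [g.pre - 5]
3. n4.ok = 10  [10]
4. n4.idx = false  [false]
5. n5.ok = -2  [-2]
6. n6.hot = -9  [terminal]
7. n5.key = 15  [C.ok * 2 + 19]
8. n5.sig = 29  [C.ok + h.hot + 40]
9. n7.cnt = 2  [C.key * -2 + 32]
10. n8.hot = 14  [terminal]
11. n7.lim = true  [h.hot > 13]
12. n7.depth = 10  [B.cnt + 8]
13. n4.tag = 21  [(if A.idx then C.key else A.ok) + 11]
14. n4.off = true  [B.depth > 9]
15. n3.live = 12  [A.tag - 9]
16. n3.env = -5  [-5]
17. n3.acc = "qw"  ["qw"]
18. n3.fin = 15  [A.tag - 6]
19. n10.cnt = 22  [22]
20. n11.ok = 1  [B.cnt - 21]
21. n12.pre = -2  [terminal]
22. n13.off = true  [terminal]
23. n11.key = 25  [g.pre + 27]
24. n11.sig = -8  [-8]
25. n14.ok = 27  [B.cnt + C₀.sig + 13]
26. n15.pre = 4  [terminal]
27. n16.wid = true  [terminal]
28. n14.key = 16  [C.ok * -1 + 43]
29. n14.sig = -7  [C.ok - 34]
30. n17.ok = 23  [C₁.sig * -1 + 16]
31. n18.hot = -9  [terminal]
32. n19.off = false  [terminal]
33. n17.key = 20  [C.ok * 3 - 49]
34. n17.sig = 5  [C.ok * 3 - 64]
35. n10.lim = true  [true]
36. n10.depth = 6  [C₂.sig + 1]
37. n9.live = 29  [B.depth + 23]
38. n9.env = 6  [6]
39. n9.acc = "zu"  ["zu"]
40. n9.fin = 29  [B.depth + 23]
41. n2.key = -8  [S₁.env - 14]
42. n2.sig = 17  [S₀.live * -1 + 29]
43. n0.live = 20  [g.pre + 7]
44. n0.env = 0  [g.pre - 13]
45. n0.acc = "wx"  ["wx"]
46. n0.fin = -8  [-8]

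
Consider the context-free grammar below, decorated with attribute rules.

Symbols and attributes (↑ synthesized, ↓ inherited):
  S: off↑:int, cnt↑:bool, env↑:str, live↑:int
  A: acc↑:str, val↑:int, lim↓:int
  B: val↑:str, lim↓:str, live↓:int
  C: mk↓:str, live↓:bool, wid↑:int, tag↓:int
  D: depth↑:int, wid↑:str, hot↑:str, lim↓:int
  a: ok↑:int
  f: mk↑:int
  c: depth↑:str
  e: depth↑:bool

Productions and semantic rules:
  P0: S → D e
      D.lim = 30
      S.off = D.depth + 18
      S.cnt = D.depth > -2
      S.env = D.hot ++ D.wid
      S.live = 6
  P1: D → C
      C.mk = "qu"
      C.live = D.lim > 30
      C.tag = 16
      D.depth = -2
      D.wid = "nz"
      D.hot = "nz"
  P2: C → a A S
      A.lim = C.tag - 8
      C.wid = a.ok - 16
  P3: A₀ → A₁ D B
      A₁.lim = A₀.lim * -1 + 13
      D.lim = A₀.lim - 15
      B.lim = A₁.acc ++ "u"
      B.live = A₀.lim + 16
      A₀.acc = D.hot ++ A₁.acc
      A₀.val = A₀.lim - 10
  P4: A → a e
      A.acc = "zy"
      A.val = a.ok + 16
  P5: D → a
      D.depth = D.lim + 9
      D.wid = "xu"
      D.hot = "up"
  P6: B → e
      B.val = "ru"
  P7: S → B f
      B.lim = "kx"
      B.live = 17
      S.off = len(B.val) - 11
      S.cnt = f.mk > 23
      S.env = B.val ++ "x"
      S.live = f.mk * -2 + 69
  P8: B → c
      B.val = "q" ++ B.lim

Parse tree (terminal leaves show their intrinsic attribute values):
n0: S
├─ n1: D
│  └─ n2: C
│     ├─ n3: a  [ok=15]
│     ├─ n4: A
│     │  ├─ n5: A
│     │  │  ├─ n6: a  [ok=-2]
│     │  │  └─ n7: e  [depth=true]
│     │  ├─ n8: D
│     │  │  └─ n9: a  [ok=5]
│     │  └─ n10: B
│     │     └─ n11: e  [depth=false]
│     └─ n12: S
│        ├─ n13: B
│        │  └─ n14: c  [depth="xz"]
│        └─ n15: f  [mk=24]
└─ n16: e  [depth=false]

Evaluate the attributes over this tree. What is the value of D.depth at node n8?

1. n1.lim = 30  [30]
2. n2.mk = "qu"  ["qu"]
3. n2.live = false  [D.lim > 30]
4. n2.tag = 16  [16]
5. n3.ok = 15  [terminal]
6. n4.lim = 8  [C.tag - 8]
7. n5.lim = 5  [A₀.lim * -1 + 13]
8. n6.ok = -2  [terminal]
9. n7.depth = true  [terminal]
10. n5.acc = "zy"  ["zy"]
11. n5.val = 14  [a.ok + 16]
12. n8.lim = -7  [A₀.lim - 15]
13. n9.ok = 5  [terminal]
14. n8.depth = 2  [D.lim + 9]
15. n8.wid = "xu"  ["xu"]
16. n8.hot = "up"  ["up"]
17. n10.lim = "zyu"  [A₁.acc ++ "u"]
18. n10.live = 24  [A₀.lim + 16]
19. n11.depth = false  [terminal]
20. n10.val = "ru"  ["ru"]
21. n4.acc = "upzy"  [D.hot ++ A₁.acc]
22. n4.val = -2  [A₀.lim - 10]
23. n13.lim = "kx"  ["kx"]
24. n13.live = 17  [17]
25. n14.depth = "xz"  [terminal]
26. n13.val = "qkx"  ["q" ++ B.lim]
27. n15.mk = 24  [terminal]
28. n12.off = -8  [len(B.val) - 11]
29. n12.cnt = true  [f.mk > 23]
30. n12.env = "qkxx"  [B.val ++ "x"]
31. n12.live = 21  [f.mk * -2 + 69]
32. n2.wid = -1  [a.ok - 16]
33. n1.depth = -2  [-2]
34. n1.wid = "nz"  ["nz"]
35. n1.hot = "nz"  ["nz"]
36. n16.depth = false  [terminal]
37. n0.off = 16  [D.depth + 18]
38. n0.cnt = false  [D.depth > -2]
39. n0.env = "nznz"  [D.hot ++ D.wid]
40. n0.live = 6  [6]

2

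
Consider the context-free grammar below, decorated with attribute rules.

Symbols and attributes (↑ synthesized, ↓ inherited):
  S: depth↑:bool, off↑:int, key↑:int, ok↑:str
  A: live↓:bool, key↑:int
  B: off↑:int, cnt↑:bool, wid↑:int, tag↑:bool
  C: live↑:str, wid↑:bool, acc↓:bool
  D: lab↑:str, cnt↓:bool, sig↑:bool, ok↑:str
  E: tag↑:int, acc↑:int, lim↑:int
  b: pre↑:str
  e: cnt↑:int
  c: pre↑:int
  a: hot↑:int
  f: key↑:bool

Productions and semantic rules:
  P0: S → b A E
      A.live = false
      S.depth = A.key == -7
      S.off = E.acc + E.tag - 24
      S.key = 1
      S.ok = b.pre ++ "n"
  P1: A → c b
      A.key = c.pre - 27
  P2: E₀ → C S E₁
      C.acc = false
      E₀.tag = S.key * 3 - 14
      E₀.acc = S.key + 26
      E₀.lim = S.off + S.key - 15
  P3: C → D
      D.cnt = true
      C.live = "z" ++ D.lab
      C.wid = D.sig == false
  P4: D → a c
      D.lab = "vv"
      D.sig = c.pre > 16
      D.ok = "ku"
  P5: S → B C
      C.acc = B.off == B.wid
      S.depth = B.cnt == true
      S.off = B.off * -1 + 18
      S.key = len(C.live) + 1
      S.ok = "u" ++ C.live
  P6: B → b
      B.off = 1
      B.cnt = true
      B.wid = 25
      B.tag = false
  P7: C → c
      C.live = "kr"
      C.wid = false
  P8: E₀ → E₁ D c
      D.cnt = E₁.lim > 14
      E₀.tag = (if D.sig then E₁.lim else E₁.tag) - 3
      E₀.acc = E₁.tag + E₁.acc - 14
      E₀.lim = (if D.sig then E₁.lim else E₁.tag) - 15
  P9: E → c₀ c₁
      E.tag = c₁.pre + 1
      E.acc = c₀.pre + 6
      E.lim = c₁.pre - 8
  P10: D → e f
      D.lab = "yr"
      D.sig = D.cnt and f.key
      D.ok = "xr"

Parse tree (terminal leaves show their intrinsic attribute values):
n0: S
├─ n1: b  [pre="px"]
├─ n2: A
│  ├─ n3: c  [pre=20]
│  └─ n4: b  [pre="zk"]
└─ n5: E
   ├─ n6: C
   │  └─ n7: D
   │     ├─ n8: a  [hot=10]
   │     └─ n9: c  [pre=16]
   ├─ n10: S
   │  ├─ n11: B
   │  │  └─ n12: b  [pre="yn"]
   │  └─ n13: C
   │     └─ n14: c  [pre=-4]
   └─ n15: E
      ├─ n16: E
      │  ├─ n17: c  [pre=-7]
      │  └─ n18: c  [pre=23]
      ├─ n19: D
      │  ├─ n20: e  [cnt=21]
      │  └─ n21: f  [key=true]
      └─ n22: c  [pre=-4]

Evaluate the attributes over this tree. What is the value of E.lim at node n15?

1. n1.pre = "px"  [terminal]
2. n2.live = false  [false]
3. n3.pre = 20  [terminal]
4. n4.pre = "zk"  [terminal]
5. n2.key = -7  [c.pre - 27]
6. n6.acc = false  [false]
7. n7.cnt = true  [true]
8. n8.hot = 10  [terminal]
9. n9.pre = 16  [terminal]
10. n7.lab = "vv"  ["vv"]
11. n7.sig = false  [c.pre > 16]
12. n7.ok = "ku"  ["ku"]
13. n6.live = "zvv"  ["z" ++ D.lab]
14. n6.wid = true  [D.sig == false]
15. n12.pre = "yn"  [terminal]
16. n11.off = 1  [1]
17. n11.cnt = true  [true]
18. n11.wid = 25  [25]
19. n11.tag = false  [false]
20. n13.acc = false  [B.off == B.wid]
21. n14.pre = -4  [terminal]
22. n13.live = "kr"  ["kr"]
23. n13.wid = false  [false]
24. n10.depth = true  [B.cnt == true]
25. n10.off = 17  [B.off * -1 + 18]
26. n10.key = 3  [len(C.live) + 1]
27. n10.ok = "ukr"  ["u" ++ C.live]
28. n17.pre = -7  [terminal]
29. n18.pre = 23  [terminal]
30. n16.tag = 24  [c₁.pre + 1]
31. n16.acc = -1  [c₀.pre + 6]
32. n16.lim = 15  [c₁.pre - 8]
33. n19.cnt = true  [E₁.lim > 14]
34. n20.cnt = 21  [terminal]
35. n21.key = true  [terminal]
36. n19.lab = "yr"  ["yr"]
37. n19.sig = true  [D.cnt and f.key]
38. n19.ok = "xr"  ["xr"]
39. n22.pre = -4  [terminal]
40. n15.tag = 12  [(if D.sig then E₁.lim else E₁.tag) - 3]
41. n15.acc = 9  [E₁.tag + E₁.acc - 14]
42. n15.lim = 0  [(if D.sig then E₁.lim else E₁.tag) - 15]
43. n5.tag = -5  [S.key * 3 - 14]
44. n5.acc = 29  [S.key + 26]
45. n5.lim = 5  [S.off + S.key - 15]
46. n0.depth = true  [A.key == -7]
47. n0.off = 0  [E.acc + E.tag - 24]
48. n0.key = 1  [1]
49. n0.ok = "pxn"  [b.pre ++ "n"]

0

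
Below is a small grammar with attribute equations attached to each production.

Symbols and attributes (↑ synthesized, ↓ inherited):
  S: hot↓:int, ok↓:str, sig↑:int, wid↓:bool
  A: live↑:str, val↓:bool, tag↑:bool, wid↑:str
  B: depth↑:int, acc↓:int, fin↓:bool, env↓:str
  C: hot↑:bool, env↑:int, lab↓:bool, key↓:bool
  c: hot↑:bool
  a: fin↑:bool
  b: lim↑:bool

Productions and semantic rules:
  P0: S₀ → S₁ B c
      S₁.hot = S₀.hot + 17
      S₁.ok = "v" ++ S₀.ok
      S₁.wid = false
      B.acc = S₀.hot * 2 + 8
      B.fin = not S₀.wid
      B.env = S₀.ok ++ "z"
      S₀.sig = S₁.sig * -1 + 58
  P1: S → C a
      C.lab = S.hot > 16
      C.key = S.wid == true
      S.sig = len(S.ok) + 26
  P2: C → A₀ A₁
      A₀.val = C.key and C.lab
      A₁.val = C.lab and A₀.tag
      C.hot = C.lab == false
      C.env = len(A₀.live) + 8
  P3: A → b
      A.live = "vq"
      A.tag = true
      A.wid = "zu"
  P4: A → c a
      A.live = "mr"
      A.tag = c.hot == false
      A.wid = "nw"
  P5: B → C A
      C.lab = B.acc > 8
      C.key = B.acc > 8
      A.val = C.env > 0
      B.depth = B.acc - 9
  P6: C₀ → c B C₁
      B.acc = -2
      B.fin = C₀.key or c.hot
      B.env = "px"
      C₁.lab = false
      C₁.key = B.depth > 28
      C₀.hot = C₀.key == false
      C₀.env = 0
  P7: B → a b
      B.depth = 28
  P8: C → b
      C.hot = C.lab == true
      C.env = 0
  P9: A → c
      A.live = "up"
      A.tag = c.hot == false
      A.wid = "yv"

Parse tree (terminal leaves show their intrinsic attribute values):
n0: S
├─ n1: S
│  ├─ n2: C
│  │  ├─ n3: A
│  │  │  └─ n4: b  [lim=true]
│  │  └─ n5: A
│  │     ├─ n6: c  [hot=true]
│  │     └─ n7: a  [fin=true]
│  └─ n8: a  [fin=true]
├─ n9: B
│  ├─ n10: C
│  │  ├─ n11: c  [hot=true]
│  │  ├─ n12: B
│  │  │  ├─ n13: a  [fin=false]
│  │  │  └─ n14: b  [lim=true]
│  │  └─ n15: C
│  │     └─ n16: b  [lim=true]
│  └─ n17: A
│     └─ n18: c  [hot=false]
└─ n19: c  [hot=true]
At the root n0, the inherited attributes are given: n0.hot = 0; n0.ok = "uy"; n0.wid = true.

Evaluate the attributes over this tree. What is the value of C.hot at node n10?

1. n0.hot = 0  [given at root]
2. n0.ok = "uy"  [given at root]
3. n0.wid = true  [given at root]
4. n1.hot = 17  [S₀.hot + 17]
5. n1.ok = "vuy"  ["v" ++ S₀.ok]
6. n1.wid = false  [false]
7. n2.lab = true  [S.hot > 16]
8. n2.key = false  [S.wid == true]
9. n3.val = false  [C.key and C.lab]
10. n4.lim = true  [terminal]
11. n3.live = "vq"  ["vq"]
12. n3.tag = true  [true]
13. n3.wid = "zu"  ["zu"]
14. n5.val = true  [C.lab and A₀.tag]
15. n6.hot = true  [terminal]
16. n7.fin = true  [terminal]
17. n5.live = "mr"  ["mr"]
18. n5.tag = false  [c.hot == false]
19. n5.wid = "nw"  ["nw"]
20. n2.hot = false  [C.lab == false]
21. n2.env = 10  [len(A₀.live) + 8]
22. n8.fin = true  [terminal]
23. n1.sig = 29  [len(S.ok) + 26]
24. n9.acc = 8  [S₀.hot * 2 + 8]
25. n9.fin = false  [not S₀.wid]
26. n9.env = "uyz"  [S₀.ok ++ "z"]
27. n10.lab = false  [B.acc > 8]
28. n10.key = false  [B.acc > 8]
29. n11.hot = true  [terminal]
30. n12.acc = -2  [-2]
31. n12.fin = true  [C₀.key or c.hot]
32. n12.env = "px"  ["px"]
33. n13.fin = false  [terminal]
34. n14.lim = true  [terminal]
35. n12.depth = 28  [28]
36. n15.lab = false  [false]
37. n15.key = false  [B.depth > 28]
38. n16.lim = true  [terminal]
39. n15.hot = false  [C.lab == true]
40. n15.env = 0  [0]
41. n10.hot = true  [C₀.key == false]
42. n10.env = 0  [0]
43. n17.val = false  [C.env > 0]
44. n18.hot = false  [terminal]
45. n17.live = "up"  ["up"]
46. n17.tag = true  [c.hot == false]
47. n17.wid = "yv"  ["yv"]
48. n9.depth = -1  [B.acc - 9]
49. n19.hot = true  [terminal]
50. n0.sig = 29  [S₁.sig * -1 + 58]

true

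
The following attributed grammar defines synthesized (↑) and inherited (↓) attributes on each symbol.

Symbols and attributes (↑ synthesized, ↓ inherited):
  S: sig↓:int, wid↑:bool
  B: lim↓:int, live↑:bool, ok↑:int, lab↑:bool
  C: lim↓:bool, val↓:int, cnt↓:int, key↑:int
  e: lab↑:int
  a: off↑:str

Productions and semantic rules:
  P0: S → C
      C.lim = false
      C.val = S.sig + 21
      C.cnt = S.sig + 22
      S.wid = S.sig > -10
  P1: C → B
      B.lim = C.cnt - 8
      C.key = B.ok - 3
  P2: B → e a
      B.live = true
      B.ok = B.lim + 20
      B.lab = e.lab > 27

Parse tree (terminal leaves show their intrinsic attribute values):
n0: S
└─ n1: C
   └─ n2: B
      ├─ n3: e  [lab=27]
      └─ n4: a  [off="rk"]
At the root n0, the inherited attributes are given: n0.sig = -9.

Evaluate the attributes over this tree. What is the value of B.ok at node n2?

1. n0.sig = -9  [given at root]
2. n1.lim = false  [false]
3. n1.val = 12  [S.sig + 21]
4. n1.cnt = 13  [S.sig + 22]
5. n2.lim = 5  [C.cnt - 8]
6. n3.lab = 27  [terminal]
7. n4.off = "rk"  [terminal]
8. n2.live = true  [true]
9. n2.ok = 25  [B.lim + 20]
10. n2.lab = false  [e.lab > 27]
11. n1.key = 22  [B.ok - 3]
12. n0.wid = true  [S.sig > -10]

25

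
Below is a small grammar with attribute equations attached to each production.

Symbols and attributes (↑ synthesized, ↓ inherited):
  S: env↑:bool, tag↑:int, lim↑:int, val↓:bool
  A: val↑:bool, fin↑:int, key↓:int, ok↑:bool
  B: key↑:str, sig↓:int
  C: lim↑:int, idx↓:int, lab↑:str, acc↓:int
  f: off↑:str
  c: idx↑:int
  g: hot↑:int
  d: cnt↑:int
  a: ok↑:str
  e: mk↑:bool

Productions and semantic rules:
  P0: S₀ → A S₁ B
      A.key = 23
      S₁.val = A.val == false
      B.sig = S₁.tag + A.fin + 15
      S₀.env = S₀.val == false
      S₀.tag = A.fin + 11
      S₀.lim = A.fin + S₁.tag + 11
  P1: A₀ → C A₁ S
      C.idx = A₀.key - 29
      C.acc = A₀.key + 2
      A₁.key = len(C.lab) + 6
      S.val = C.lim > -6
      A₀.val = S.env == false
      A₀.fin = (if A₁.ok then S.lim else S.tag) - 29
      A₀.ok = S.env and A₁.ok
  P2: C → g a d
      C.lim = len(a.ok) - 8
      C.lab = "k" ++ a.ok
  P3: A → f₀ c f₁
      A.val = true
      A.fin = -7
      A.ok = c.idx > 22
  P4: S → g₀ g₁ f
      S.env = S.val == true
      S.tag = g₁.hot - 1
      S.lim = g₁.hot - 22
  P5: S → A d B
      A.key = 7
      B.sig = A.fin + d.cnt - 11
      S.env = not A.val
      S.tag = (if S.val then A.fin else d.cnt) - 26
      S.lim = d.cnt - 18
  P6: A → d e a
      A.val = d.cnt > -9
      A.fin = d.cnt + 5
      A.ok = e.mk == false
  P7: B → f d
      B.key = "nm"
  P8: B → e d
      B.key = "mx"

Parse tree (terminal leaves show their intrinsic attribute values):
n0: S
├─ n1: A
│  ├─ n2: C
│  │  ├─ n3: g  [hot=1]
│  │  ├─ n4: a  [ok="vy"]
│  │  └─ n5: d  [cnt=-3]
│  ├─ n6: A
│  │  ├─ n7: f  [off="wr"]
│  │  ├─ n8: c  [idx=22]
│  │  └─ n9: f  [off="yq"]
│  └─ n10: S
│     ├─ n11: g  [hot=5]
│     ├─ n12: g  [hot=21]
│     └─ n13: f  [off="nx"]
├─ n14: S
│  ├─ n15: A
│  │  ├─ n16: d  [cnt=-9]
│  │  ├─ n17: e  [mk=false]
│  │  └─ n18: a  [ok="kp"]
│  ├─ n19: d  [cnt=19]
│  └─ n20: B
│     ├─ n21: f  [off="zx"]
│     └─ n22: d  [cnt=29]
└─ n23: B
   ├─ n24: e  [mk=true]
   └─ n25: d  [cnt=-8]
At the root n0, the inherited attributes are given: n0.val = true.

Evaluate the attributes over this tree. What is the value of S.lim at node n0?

1. n0.val = true  [given at root]
2. n1.key = 23  [23]
3. n2.idx = -6  [A₀.key - 29]
4. n2.acc = 25  [A₀.key + 2]
5. n3.hot = 1  [terminal]
6. n4.ok = "vy"  [terminal]
7. n5.cnt = -3  [terminal]
8. n2.lim = -6  [len(a.ok) - 8]
9. n2.lab = "kvy"  ["k" ++ a.ok]
10. n6.key = 9  [len(C.lab) + 6]
11. n7.off = "wr"  [terminal]
12. n8.idx = 22  [terminal]
13. n9.off = "yq"  [terminal]
14. n6.val = true  [true]
15. n6.fin = -7  [-7]
16. n6.ok = false  [c.idx > 22]
17. n10.val = false  [C.lim > -6]
18. n11.hot = 5  [terminal]
19. n12.hot = 21  [terminal]
20. n13.off = "nx"  [terminal]
21. n10.env = false  [S.val == true]
22. n10.tag = 20  [g₁.hot - 1]
23. n10.lim = -1  [g₁.hot - 22]
24. n1.val = true  [S.env == false]
25. n1.fin = -9  [(if A₁.ok then S.lim else S.tag) - 29]
26. n1.ok = false  [S.env and A₁.ok]
27. n14.val = false  [A.val == false]
28. n15.key = 7  [7]
29. n16.cnt = -9  [terminal]
30. n17.mk = false  [terminal]
31. n18.ok = "kp"  [terminal]
32. n15.val = false  [d.cnt > -9]
33. n15.fin = -4  [d.cnt + 5]
34. n15.ok = true  [e.mk == false]
35. n19.cnt = 19  [terminal]
36. n20.sig = 4  [A.fin + d.cnt - 11]
37. n21.off = "zx"  [terminal]
38. n22.cnt = 29  [terminal]
39. n20.key = "nm"  ["nm"]
40. n14.env = true  [not A.val]
41. n14.tag = -7  [(if S.val then A.fin else d.cnt) - 26]
42. n14.lim = 1  [d.cnt - 18]
43. n23.sig = -1  [S₁.tag + A.fin + 15]
44. n24.mk = true  [terminal]
45. n25.cnt = -8  [terminal]
46. n23.key = "mx"  ["mx"]
47. n0.env = false  [S₀.val == false]
48. n0.tag = 2  [A.fin + 11]
49. n0.lim = -5  [A.fin + S₁.tag + 11]

-5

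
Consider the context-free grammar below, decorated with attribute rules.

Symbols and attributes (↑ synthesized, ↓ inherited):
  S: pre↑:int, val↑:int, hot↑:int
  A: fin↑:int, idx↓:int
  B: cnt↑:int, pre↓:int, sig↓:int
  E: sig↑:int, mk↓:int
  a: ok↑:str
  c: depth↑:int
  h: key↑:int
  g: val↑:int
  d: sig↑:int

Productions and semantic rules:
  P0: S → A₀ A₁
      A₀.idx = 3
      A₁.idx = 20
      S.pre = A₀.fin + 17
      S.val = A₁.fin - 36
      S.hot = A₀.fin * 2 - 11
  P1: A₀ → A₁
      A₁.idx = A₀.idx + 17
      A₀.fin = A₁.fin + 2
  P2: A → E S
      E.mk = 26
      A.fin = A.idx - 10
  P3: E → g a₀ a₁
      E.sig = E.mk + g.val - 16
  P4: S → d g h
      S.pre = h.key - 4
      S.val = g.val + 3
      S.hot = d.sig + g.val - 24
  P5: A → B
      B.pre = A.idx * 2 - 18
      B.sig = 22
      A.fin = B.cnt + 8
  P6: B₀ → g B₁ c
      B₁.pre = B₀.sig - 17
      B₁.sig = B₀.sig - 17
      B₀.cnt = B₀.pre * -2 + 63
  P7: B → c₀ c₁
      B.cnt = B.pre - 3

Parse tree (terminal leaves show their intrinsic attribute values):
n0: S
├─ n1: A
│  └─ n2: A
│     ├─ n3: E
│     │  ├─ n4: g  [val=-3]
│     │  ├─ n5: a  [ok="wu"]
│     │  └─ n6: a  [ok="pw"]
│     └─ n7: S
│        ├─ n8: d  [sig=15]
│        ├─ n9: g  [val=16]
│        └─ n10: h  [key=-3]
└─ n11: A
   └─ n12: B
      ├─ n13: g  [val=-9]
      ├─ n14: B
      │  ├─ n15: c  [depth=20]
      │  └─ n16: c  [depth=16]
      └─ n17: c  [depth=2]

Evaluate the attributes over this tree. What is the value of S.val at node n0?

-9

1. n1.idx = 3  [3]
2. n2.idx = 20  [A₀.idx + 17]
3. n3.mk = 26  [26]
4. n4.val = -3  [terminal]
5. n5.ok = "wu"  [terminal]
6. n6.ok = "pw"  [terminal]
7. n3.sig = 7  [E.mk + g.val - 16]
8. n8.sig = 15  [terminal]
9. n9.val = 16  [terminal]
10. n10.key = -3  [terminal]
11. n7.pre = -7  [h.key - 4]
12. n7.val = 19  [g.val + 3]
13. n7.hot = 7  [d.sig + g.val - 24]
14. n2.fin = 10  [A.idx - 10]
15. n1.fin = 12  [A₁.fin + 2]
16. n11.idx = 20  [20]
17. n12.pre = 22  [A.idx * 2 - 18]
18. n12.sig = 22  [22]
19. n13.val = -9  [terminal]
20. n14.pre = 5  [B₀.sig - 17]
21. n14.sig = 5  [B₀.sig - 17]
22. n15.depth = 20  [terminal]
23. n16.depth = 16  [terminal]
24. n14.cnt = 2  [B.pre - 3]
25. n17.depth = 2  [terminal]
26. n12.cnt = 19  [B₀.pre * -2 + 63]
27. n11.fin = 27  [B.cnt + 8]
28. n0.pre = 29  [A₀.fin + 17]
29. n0.val = -9  [A₁.fin - 36]
30. n0.hot = 13  [A₀.fin * 2 - 11]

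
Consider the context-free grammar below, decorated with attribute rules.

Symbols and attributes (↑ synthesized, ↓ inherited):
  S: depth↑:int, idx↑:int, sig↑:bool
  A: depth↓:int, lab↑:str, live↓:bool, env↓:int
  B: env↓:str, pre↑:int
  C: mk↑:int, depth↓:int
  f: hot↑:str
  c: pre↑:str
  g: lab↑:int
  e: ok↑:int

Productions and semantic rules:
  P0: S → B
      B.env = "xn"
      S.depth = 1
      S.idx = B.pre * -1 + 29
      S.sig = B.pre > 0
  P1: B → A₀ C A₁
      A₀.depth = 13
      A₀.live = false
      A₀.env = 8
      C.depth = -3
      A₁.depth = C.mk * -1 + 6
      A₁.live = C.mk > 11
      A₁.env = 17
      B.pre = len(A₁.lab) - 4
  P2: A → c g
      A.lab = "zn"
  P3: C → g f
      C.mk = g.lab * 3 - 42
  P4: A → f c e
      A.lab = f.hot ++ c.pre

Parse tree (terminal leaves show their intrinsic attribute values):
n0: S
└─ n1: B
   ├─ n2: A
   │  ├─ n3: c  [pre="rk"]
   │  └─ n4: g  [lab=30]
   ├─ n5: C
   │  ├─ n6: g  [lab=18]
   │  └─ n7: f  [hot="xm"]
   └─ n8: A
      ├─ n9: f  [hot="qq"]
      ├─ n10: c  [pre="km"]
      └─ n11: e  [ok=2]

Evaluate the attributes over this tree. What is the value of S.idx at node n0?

1. n1.env = "xn"  ["xn"]
2. n2.depth = 13  [13]
3. n2.live = false  [false]
4. n2.env = 8  [8]
5. n3.pre = "rk"  [terminal]
6. n4.lab = 30  [terminal]
7. n2.lab = "zn"  ["zn"]
8. n5.depth = -3  [-3]
9. n6.lab = 18  [terminal]
10. n7.hot = "xm"  [terminal]
11. n5.mk = 12  [g.lab * 3 - 42]
12. n8.depth = -6  [C.mk * -1 + 6]
13. n8.live = true  [C.mk > 11]
14. n8.env = 17  [17]
15. n9.hot = "qq"  [terminal]
16. n10.pre = "km"  [terminal]
17. n11.ok = 2  [terminal]
18. n8.lab = "qqkm"  [f.hot ++ c.pre]
19. n1.pre = 0  [len(A₁.lab) - 4]
20. n0.depth = 1  [1]
21. n0.idx = 29  [B.pre * -1 + 29]
22. n0.sig = false  [B.pre > 0]

29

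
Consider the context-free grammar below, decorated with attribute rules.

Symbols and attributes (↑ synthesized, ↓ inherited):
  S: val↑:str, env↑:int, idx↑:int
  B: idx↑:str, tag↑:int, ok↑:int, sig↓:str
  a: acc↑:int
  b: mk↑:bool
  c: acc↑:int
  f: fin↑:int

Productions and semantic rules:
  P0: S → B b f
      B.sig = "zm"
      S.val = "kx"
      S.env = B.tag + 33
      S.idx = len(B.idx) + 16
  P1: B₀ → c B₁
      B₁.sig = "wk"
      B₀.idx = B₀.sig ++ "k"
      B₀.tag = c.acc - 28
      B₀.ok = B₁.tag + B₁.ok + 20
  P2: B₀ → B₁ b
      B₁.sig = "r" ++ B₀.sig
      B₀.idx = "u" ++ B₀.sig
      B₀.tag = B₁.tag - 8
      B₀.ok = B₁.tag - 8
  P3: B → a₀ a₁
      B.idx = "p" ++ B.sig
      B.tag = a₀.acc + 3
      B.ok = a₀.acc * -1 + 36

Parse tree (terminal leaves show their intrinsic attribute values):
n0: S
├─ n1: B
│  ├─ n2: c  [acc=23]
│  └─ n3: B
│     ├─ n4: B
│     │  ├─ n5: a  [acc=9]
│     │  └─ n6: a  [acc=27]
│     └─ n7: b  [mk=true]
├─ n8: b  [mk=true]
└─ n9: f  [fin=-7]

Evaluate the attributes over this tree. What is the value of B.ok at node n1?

28

1. n1.sig = "zm"  ["zm"]
2. n2.acc = 23  [terminal]
3. n3.sig = "wk"  ["wk"]
4. n4.sig = "rwk"  ["r" ++ B₀.sig]
5. n5.acc = 9  [terminal]
6. n6.acc = 27  [terminal]
7. n4.idx = "prwk"  ["p" ++ B.sig]
8. n4.tag = 12  [a₀.acc + 3]
9. n4.ok = 27  [a₀.acc * -1 + 36]
10. n7.mk = true  [terminal]
11. n3.idx = "uwk"  ["u" ++ B₀.sig]
12. n3.tag = 4  [B₁.tag - 8]
13. n3.ok = 4  [B₁.tag - 8]
14. n1.idx = "zmk"  [B₀.sig ++ "k"]
15. n1.tag = -5  [c.acc - 28]
16. n1.ok = 28  [B₁.tag + B₁.ok + 20]
17. n8.mk = true  [terminal]
18. n9.fin = -7  [terminal]
19. n0.val = "kx"  ["kx"]
20. n0.env = 28  [B.tag + 33]
21. n0.idx = 19  [len(B.idx) + 16]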